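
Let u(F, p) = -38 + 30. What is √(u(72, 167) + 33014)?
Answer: √33006 ≈ 181.68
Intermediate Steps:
u(F, p) = -8
√(u(72, 167) + 33014) = √(-8 + 33014) = √33006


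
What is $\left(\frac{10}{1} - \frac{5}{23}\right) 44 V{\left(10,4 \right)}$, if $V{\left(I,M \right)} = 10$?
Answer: $\frac{99000}{23} \approx 4304.3$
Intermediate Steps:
$\left(\frac{10}{1} - \frac{5}{23}\right) 44 V{\left(10,4 \right)} = \left(\frac{10}{1} - \frac{5}{23}\right) 44 \cdot 10 = \left(10 \cdot 1 - \frac{5}{23}\right) 44 \cdot 10 = \left(10 - \frac{5}{23}\right) 44 \cdot 10 = \frac{225}{23} \cdot 44 \cdot 10 = \frac{9900}{23} \cdot 10 = \frac{99000}{23}$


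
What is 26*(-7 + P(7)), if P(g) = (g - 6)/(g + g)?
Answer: -1261/7 ≈ -180.14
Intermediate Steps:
P(g) = (-6 + g)/(2*g) (P(g) = (-6 + g)/((2*g)) = (-6 + g)*(1/(2*g)) = (-6 + g)/(2*g))
26*(-7 + P(7)) = 26*(-7 + (½)*(-6 + 7)/7) = 26*(-7 + (½)*(⅐)*1) = 26*(-7 + 1/14) = 26*(-97/14) = -1261/7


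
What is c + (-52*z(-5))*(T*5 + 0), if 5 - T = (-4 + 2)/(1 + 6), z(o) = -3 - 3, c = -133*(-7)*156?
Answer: 1074372/7 ≈ 1.5348e+5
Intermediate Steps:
c = 145236 (c = 931*156 = 145236)
z(o) = -6
T = 37/7 (T = 5 - (-4 + 2)/(1 + 6) = 5 - (-2)/7 = 5 - 1*(-2/7) = 5 + 2/7 = 37/7 ≈ 5.2857)
c + (-52*z(-5))*(T*5 + 0) = 145236 + (-52*(-6))*((37/7)*5 + 0) = 145236 + 312*(185/7 + 0) = 145236 + 312*(185/7) = 145236 + 57720/7 = 1074372/7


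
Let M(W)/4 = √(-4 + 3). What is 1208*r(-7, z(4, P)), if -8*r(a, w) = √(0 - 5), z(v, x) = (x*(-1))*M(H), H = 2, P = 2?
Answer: -151*I*√5 ≈ -337.65*I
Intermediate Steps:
M(W) = 4*I (M(W) = 4*√(-4 + 3) = 4*√(-1) = 4*I)
z(v, x) = -4*I*x (z(v, x) = (x*(-1))*(4*I) = (-x)*(4*I) = -4*I*x)
r(a, w) = -I*√5/8 (r(a, w) = -√(0 - 5)/8 = -I*√5/8)
1208*r(-7, z(4, P)) = 1208*(-I*√5/8) = -151*I*√5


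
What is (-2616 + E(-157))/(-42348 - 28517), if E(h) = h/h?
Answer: 523/14173 ≈ 0.036901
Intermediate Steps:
E(h) = 1
(-2616 + E(-157))/(-42348 - 28517) = (-2616 + 1)/(-42348 - 28517) = -2615/(-70865) = -2615*(-1/70865) = 523/14173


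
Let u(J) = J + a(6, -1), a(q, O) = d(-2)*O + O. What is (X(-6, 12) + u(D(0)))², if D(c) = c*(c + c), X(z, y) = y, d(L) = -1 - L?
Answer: 100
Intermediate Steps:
a(q, O) = 2*O (a(q, O) = (-1 - 1*(-2))*O + O = (-1 + 2)*O + O = 1*O + O = O + O = 2*O)
D(c) = 2*c² (D(c) = c*(2*c) = 2*c²)
u(J) = -2 + J (u(J) = J + 2*(-1) = J - 2 = -2 + J)
(X(-6, 12) + u(D(0)))² = (12 + (-2 + 2*0²))² = (12 + (-2 + 2*0))² = (12 + (-2 + 0))² = (12 - 2)² = 10² = 100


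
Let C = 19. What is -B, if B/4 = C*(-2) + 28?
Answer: 40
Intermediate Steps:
B = -40 (B = 4*(19*(-2) + 28) = 4*(-38 + 28) = 4*(-10) = -40)
-B = -1*(-40) = 40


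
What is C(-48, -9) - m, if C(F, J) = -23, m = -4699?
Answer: 4676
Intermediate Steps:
C(-48, -9) - m = -23 - 1*(-4699) = -23 + 4699 = 4676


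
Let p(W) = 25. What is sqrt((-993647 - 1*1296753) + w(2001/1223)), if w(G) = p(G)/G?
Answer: 5*I*sqrt(366828108393)/2001 ≈ 1513.4*I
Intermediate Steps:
w(G) = 25/G
sqrt((-993647 - 1*1296753) + w(2001/1223)) = sqrt((-993647 - 1*1296753) + 25/((2001/1223))) = sqrt((-993647 - 1296753) + 25/((2001*(1/1223)))) = sqrt(-2290400 + 25/(2001/1223)) = sqrt(-2290400 + 25*(1223/2001)) = sqrt(-2290400 + 30575/2001) = sqrt(-4583059825/2001) = 5*I*sqrt(366828108393)/2001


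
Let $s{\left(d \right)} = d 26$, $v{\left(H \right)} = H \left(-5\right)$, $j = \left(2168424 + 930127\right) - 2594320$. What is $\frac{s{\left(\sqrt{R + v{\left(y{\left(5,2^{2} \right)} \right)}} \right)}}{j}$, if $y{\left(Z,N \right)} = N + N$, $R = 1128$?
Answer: $\frac{16 \sqrt{17}}{38787} \approx 0.0017008$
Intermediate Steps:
$j = 504231$ ($j = 3098551 - 2594320 = 504231$)
$y{\left(Z,N \right)} = 2 N$
$v{\left(H \right)} = - 5 H$
$s{\left(d \right)} = 26 d$
$\frac{s{\left(\sqrt{R + v{\left(y{\left(5,2^{2} \right)} \right)}} \right)}}{j} = \frac{26 \sqrt{1128 - 5 \cdot 2 \cdot 2^{2}}}{504231} = 26 \sqrt{1128 - 5 \cdot 2 \cdot 4} \cdot \frac{1}{504231} = 26 \sqrt{1128 - 40} \cdot \frac{1}{504231} = 26 \sqrt{1088} \cdot \frac{1}{504231} = 26 \cdot 8 \sqrt{17} \cdot \frac{1}{504231} = 208 \sqrt{17} \cdot \frac{1}{504231} = \frac{16 \sqrt{17}}{38787}$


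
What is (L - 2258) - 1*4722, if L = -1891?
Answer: -8871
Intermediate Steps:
(L - 2258) - 1*4722 = (-1891 - 2258) - 1*4722 = -4149 - 4722 = -8871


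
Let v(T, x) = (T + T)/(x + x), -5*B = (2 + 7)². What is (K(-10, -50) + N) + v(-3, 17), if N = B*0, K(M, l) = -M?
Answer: 167/17 ≈ 9.8235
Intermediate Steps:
B = -81/5 (B = -(2 + 7)²/5 = -⅕*9² = -⅕*81 = -81/5 ≈ -16.200)
v(T, x) = T/x (v(T, x) = (2*T)/((2*x)) = (2*T)*(1/(2*x)) = T/x)
N = 0 (N = -81/5*0 = 0)
(K(-10, -50) + N) + v(-3, 17) = (-1*(-10) + 0) - 3/17 = (10 + 0) - 3*1/17 = 10 - 3/17 = 167/17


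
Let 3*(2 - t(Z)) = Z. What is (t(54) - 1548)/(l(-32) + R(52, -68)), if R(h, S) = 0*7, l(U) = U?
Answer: 391/8 ≈ 48.875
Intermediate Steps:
t(Z) = 2 - Z/3
R(h, S) = 0
(t(54) - 1548)/(l(-32) + R(52, -68)) = ((2 - 1/3*54) - 1548)/(-32 + 0) = ((2 - 18) - 1548)/(-32) = (-16 - 1548)*(-1/32) = -1564*(-1/32) = 391/8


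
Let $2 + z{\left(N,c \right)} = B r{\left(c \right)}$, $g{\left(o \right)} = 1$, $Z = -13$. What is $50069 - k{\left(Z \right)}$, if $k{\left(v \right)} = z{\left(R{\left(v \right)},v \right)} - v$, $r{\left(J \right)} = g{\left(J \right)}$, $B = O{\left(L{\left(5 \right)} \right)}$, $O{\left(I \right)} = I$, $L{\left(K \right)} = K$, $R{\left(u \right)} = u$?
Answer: $50053$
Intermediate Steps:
$B = 5$
$r{\left(J \right)} = 1$
$z{\left(N,c \right)} = 3$ ($z{\left(N,c \right)} = -2 + 5 \cdot 1 = -2 + 5 = 3$)
$k{\left(v \right)} = 3 - v$
$50069 - k{\left(Z \right)} = 50069 - \left(3 - -13\right) = 50069 - \left(3 + 13\right) = 50069 - 16 = 50053$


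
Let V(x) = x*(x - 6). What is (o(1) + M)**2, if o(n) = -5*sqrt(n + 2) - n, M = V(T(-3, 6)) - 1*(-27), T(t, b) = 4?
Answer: 399 - 180*sqrt(3) ≈ 87.231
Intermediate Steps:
V(x) = x*(-6 + x)
M = 19 (M = 4*(-6 + 4) - 1*(-27) = 4*(-2) + 27 = -8 + 27 = 19)
o(n) = -n - 5*sqrt(2 + n) (o(n) = -5*sqrt(2 + n) - n = -n - 5*sqrt(2 + n))
(o(1) + M)**2 = ((-1*1 - 5*sqrt(2 + 1)) + 19)**2 = ((-1 - 5*sqrt(3)) + 19)**2 = (18 - 5*sqrt(3))**2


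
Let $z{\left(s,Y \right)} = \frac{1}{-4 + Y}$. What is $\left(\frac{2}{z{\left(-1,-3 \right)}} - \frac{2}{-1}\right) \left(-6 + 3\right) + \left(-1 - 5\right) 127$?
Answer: $-726$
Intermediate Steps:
$\left(\frac{2}{z{\left(-1,-3 \right)}} - \frac{2}{-1}\right) \left(-6 + 3\right) + \left(-1 - 5\right) 127 = \left(\frac{2}{\frac{1}{-4 - 3}} - \frac{2}{-1}\right) \left(-6 + 3\right) + \left(-1 - 5\right) 127 = \left(\frac{2}{\frac{1}{-7}} - -2\right) \left(-3\right) + \left(-1 - 5\right) 127 = \left(\frac{2}{- \frac{1}{7}} + 2\right) \left(-3\right) - 762 = \left(2 \left(-7\right) + 2\right) \left(-3\right) - 762 = \left(-14 + 2\right) \left(-3\right) - 762 = \left(-12\right) \left(-3\right) - 762 = 36 - 762 = -726$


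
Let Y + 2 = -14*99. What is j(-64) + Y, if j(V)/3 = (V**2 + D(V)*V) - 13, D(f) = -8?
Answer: 12397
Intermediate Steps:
j(V) = -39 - 24*V + 3*V**2 (j(V) = 3*((V**2 - 8*V) - 13) = 3*(-13 + V**2 - 8*V) = -39 - 24*V + 3*V**2)
Y = -1388 (Y = -2 - 14*99 = -2 - 1386 = -1388)
j(-64) + Y = (-39 - 24*(-64) + 3*(-64)**2) - 1388 = (-39 + 1536 + 3*4096) - 1388 = (-39 + 1536 + 12288) - 1388 = 13785 - 1388 = 12397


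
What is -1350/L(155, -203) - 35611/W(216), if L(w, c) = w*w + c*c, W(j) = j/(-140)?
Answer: 40653303095/1761318 ≈ 23081.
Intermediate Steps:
W(j) = -j/140 (W(j) = j*(-1/140) = -j/140)
L(w, c) = c² + w² (L(w, c) = w² + c² = c² + w²)
-1350/L(155, -203) - 35611/W(216) = -1350/((-203)² + 155²) - 35611/((-1/140*216)) = -1350/(41209 + 24025) - 35611/(-54/35) = -1350/65234 - 35611*(-35/54) = -1350*1/65234 + 1246385/54 = -675/32617 + 1246385/54 = 40653303095/1761318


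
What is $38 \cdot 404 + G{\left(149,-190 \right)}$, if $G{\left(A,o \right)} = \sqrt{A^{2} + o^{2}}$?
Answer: $15352 + \sqrt{58301} \approx 15593.0$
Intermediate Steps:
$38 \cdot 404 + G{\left(149,-190 \right)} = 38 \cdot 404 + \sqrt{149^{2} + \left(-190\right)^{2}} = 15352 + \sqrt{22201 + 36100} = 15352 + \sqrt{58301}$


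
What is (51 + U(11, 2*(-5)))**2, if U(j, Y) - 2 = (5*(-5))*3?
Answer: 484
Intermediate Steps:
U(j, Y) = -73 (U(j, Y) = 2 + (5*(-5))*3 = 2 - 25*3 = 2 - 75 = -73)
(51 + U(11, 2*(-5)))**2 = (51 - 73)**2 = (-22)**2 = 484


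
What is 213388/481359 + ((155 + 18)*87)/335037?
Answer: 905032295/1853713509 ≈ 0.48823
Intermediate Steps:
213388/481359 + ((155 + 18)*87)/335037 = 213388*(1/481359) + (173*87)*(1/335037) = 213388/481359 + 15051*(1/335037) = 213388/481359 + 173/3851 = 905032295/1853713509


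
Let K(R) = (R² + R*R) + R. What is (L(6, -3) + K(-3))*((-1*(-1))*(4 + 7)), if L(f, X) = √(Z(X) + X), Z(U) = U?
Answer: 165 + 11*I*√6 ≈ 165.0 + 26.944*I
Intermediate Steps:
L(f, X) = √2*√X (L(f, X) = √(X + X) = √(2*X) = √2*√X)
K(R) = R + 2*R² (K(R) = (R² + R²) + R = 2*R² + R = R + 2*R²)
(L(6, -3) + K(-3))*((-1*(-1))*(4 + 7)) = (√2*√(-3) - 3*(1 + 2*(-3)))*((-1*(-1))*(4 + 7)) = (√2*(I*√3) - 3*(1 - 6))*(1*11) = (I*√6 - 3*(-5))*11 = (I*√6 + 15)*11 = (15 + I*√6)*11 = 165 + 11*I*√6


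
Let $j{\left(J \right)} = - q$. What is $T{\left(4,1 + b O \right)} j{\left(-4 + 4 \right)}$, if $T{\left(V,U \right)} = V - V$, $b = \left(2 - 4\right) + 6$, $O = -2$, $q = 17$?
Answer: $0$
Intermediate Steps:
$j{\left(J \right)} = -17$ ($j{\left(J \right)} = \left(-1\right) 17 = -17$)
$b = 4$ ($b = -2 + 6 = 4$)
$T{\left(V,U \right)} = 0$
$T{\left(4,1 + b O \right)} j{\left(-4 + 4 \right)} = 0 \left(-17\right) = 0$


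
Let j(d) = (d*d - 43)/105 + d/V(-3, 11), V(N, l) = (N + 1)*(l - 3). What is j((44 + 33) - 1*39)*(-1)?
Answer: -3071/280 ≈ -10.968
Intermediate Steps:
V(N, l) = (1 + N)*(-3 + l)
j(d) = -43/105 - d/16 + d²/105 (j(d) = (d*d - 43)/105 + d/(-3 + 11 - 3*(-3) - 3*11) = (d² - 43)*(1/105) + d/(-3 + 11 + 9 - 33) = (-43 + d²)*(1/105) + d/(-16) = (-43/105 + d²/105) + d*(-1/16) = (-43/105 + d²/105) - d/16 = -43/105 - d/16 + d²/105)
j((44 + 33) - 1*39)*(-1) = (-43/105 - ((44 + 33) - 1*39)/16 + ((44 + 33) - 1*39)²/105)*(-1) = (-43/105 - (77 - 39)/16 + (77 - 39)²/105)*(-1) = (-43/105 - 1/16*38 + (1/105)*38²)*(-1) = (-43/105 - 19/8 + (1/105)*1444)*(-1) = (-43/105 - 19/8 + 1444/105)*(-1) = (3071/280)*(-1) = -3071/280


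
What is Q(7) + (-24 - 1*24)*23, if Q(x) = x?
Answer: -1097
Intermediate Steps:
Q(7) + (-24 - 1*24)*23 = 7 + (-24 - 1*24)*23 = 7 + (-24 - 24)*23 = 7 - 48*23 = 7 - 1104 = -1097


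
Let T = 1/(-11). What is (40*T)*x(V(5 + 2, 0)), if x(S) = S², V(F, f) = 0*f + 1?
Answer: -40/11 ≈ -3.6364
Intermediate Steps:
V(F, f) = 1 (V(F, f) = 0 + 1 = 1)
T = -1/11 ≈ -0.090909
(40*T)*x(V(5 + 2, 0)) = (40*(-1/11))*1² = -40/11*1 = -40/11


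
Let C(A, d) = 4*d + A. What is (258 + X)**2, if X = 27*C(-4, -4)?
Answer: 79524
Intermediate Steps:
C(A, d) = A + 4*d
X = -540 (X = 27*(-4 + 4*(-4)) = 27*(-4 - 16) = 27*(-20) = -540)
(258 + X)**2 = (258 - 540)**2 = (-282)**2 = 79524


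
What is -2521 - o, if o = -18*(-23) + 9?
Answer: -2944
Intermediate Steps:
o = 423 (o = 414 + 9 = 423)
-2521 - o = -2521 - 1*423 = -2521 - 423 = -2944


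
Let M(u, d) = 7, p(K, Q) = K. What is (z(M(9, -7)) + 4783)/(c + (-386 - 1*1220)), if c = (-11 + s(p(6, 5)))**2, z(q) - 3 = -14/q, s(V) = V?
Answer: -4784/1581 ≈ -3.0259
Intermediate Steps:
z(q) = 3 - 14/q
c = 25 (c = (-11 + 6)**2 = (-5)**2 = 25)
(z(M(9, -7)) + 4783)/(c + (-386 - 1*1220)) = ((3 - 14/7) + 4783)/(25 + (-386 - 1*1220)) = ((3 - 14*1/7) + 4783)/(25 + (-386 - 1220)) = ((3 - 2) + 4783)/(25 - 1606) = (1 + 4783)/(-1581) = 4784*(-1/1581) = -4784/1581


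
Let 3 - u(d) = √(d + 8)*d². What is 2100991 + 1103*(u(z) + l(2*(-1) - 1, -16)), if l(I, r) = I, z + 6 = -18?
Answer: 2100991 - 2541312*I ≈ 2.101e+6 - 2.5413e+6*I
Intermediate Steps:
z = -24 (z = -6 - 18 = -24)
u(d) = 3 - d²*√(8 + d) (u(d) = 3 - √(d + 8)*d² = 3 - √(8 + d)*d² = 3 - d²*√(8 + d))
2100991 + 1103*(u(z) + l(2*(-1) - 1, -16)) = 2100991 + 1103*((3 - 1*(-24)²*√(8 - 24)) + (2*(-1) - 1)) = 2100991 + 1103*((3 - 1*576*√(-16)) + (-2 - 1)) = 2100991 + 1103*((3 - 1*576*4*I) - 3) = 2100991 + 1103*((3 - 2304*I) - 3) = 2100991 + 1103*(-2304*I) = 2100991 - 2541312*I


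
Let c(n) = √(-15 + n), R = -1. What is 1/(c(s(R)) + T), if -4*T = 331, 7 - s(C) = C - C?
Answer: -1324/109689 - 32*I*√2/109689 ≈ -0.01207 - 0.00041257*I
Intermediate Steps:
s(C) = 7 (s(C) = 7 - (C - C) = 7 - 1*0 = 7 + 0 = 7)
T = -331/4 (T = -¼*331 = -331/4 ≈ -82.750)
1/(c(s(R)) + T) = 1/(√(-15 + 7) - 331/4) = 1/(√(-8) - 331/4) = 1/(2*I*√2 - 331/4) = 1/(-331/4 + 2*I*√2)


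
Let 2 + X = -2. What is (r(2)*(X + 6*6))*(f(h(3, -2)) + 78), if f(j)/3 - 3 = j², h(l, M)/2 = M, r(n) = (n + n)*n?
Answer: 34560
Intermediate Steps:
X = -4 (X = -2 - 2 = -4)
r(n) = 2*n² (r(n) = (2*n)*n = 2*n²)
h(l, M) = 2*M
f(j) = 9 + 3*j²
(r(2)*(X + 6*6))*(f(h(3, -2)) + 78) = ((2*2²)*(-4 + 6*6))*((9 + 3*(2*(-2))²) + 78) = ((2*4)*(-4 + 36))*((9 + 3*(-4)²) + 78) = (8*32)*((9 + 3*16) + 78) = 256*((9 + 48) + 78) = 256*(57 + 78) = 256*135 = 34560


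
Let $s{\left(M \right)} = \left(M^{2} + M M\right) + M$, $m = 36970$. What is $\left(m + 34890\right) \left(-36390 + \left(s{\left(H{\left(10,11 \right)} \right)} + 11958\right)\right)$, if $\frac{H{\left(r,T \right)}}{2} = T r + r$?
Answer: $6539834880$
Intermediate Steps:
$H{\left(r,T \right)} = 2 r + 2 T r$ ($H{\left(r,T \right)} = 2 \left(T r + r\right) = 2 \left(r + T r\right) = 2 r + 2 T r$)
$s{\left(M \right)} = M + 2 M^{2}$ ($s{\left(M \right)} = \left(M^{2} + M^{2}\right) + M = 2 M^{2} + M = M + 2 M^{2}$)
$\left(m + 34890\right) \left(-36390 + \left(s{\left(H{\left(10,11 \right)} \right)} + 11958\right)\right) = \left(36970 + 34890\right) \left(-36390 + \left(2 \cdot 10 \left(1 + 11\right) \left(1 + 2 \cdot 2 \cdot 10 \left(1 + 11\right)\right) + 11958\right)\right) = 71860 \left(-36390 + \left(2 \cdot 10 \cdot 12 \left(1 + 2 \cdot 2 \cdot 10 \cdot 12\right) + 11958\right)\right) = 71860 \left(-36390 + \left(240 \left(1 + 2 \cdot 240\right) + 11958\right)\right) = 71860 \left(-36390 + \left(240 \left(1 + 480\right) + 11958\right)\right) = 71860 \left(-36390 + \left(240 \cdot 481 + 11958\right)\right) = 71860 \left(-36390 + \left(115440 + 11958\right)\right) = 71860 \left(-36390 + 127398\right) = 71860 \cdot 91008 = 6539834880$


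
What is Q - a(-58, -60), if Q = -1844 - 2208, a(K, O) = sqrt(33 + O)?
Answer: -4052 - 3*I*sqrt(3) ≈ -4052.0 - 5.1962*I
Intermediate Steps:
Q = -4052
Q - a(-58, -60) = -4052 - sqrt(33 - 60) = -4052 - sqrt(-27) = -4052 - 3*I*sqrt(3)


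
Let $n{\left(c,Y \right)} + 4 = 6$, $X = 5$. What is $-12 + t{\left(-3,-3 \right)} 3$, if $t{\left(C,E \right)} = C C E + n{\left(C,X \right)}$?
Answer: $-87$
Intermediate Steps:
$n{\left(c,Y \right)} = 2$ ($n{\left(c,Y \right)} = -4 + 6 = 2$)
$t{\left(C,E \right)} = 2 + E C^{2}$ ($t{\left(C,E \right)} = C C E + 2 = C^{2} E + 2 = E C^{2} + 2 = 2 + E C^{2}$)
$-12 + t{\left(-3,-3 \right)} 3 = -12 + \left(2 - 3 \left(-3\right)^{2}\right) 3 = -12 + \left(2 - 27\right) 3 = -12 - 75 = -87$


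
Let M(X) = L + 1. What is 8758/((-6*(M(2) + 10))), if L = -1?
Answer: -4379/30 ≈ -145.97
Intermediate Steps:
M(X) = 0 (M(X) = -1 + 1 = 0)
8758/((-6*(M(2) + 10))) = 8758/((-6*(0 + 10))) = 8758/((-6*10)) = 8758/(-60) = 8758*(-1/60) = -4379/30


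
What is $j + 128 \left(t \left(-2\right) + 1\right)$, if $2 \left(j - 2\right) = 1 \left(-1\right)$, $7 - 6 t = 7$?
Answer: $\frac{259}{2} \approx 129.5$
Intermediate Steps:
$t = 0$ ($t = \frac{7}{6} - \frac{7}{6} = 0$)
$j = \frac{3}{2}$ ($j = 2 + \frac{1 \left(-1\right)}{2} = 2 + \frac{1}{2} \left(-1\right) = 2 - \frac{1}{2} = \frac{3}{2} \approx 1.5$)
$j + 128 \left(t \left(-2\right) + 1\right) = \frac{3}{2} + 128 \left(0 \left(-2\right) + 1\right) = \frac{3}{2} + 128 \left(0 + 1\right) = \frac{3}{2} + 128 \cdot 1 = \frac{3}{2} + 128 = \frac{259}{2}$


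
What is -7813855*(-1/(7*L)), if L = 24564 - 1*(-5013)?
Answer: 1116265/29577 ≈ 37.741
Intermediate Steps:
L = 29577 (L = 24564 + 5013 = 29577)
-7813855*(-1/(7*L)) = -7813855/((-7*29577)) = -7813855/(-207039) = -7813855*(-1/207039) = 1116265/29577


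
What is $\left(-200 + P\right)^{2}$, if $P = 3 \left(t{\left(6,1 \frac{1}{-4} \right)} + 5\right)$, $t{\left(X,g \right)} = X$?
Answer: $27889$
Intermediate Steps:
$P = 33$ ($P = 3 \left(6 + 5\right) = 3 \cdot 11 = 33$)
$\left(-200 + P\right)^{2} = \left(-200 + 33\right)^{2} = \left(-167\right)^{2} = 27889$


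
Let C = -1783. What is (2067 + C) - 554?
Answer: -270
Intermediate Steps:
(2067 + C) - 554 = (2067 - 1783) - 554 = 284 - 554 = -270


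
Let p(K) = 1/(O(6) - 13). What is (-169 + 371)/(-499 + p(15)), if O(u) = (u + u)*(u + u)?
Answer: -13231/32684 ≈ -0.40482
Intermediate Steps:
O(u) = 4*u² (O(u) = (2*u)*(2*u) = 4*u²)
p(K) = 1/131 (p(K) = 1/(4*6² - 13) = 1/(4*36 - 13) = 1/(144 - 13) = 1/131)
(-169 + 371)/(-499 + p(15)) = (-169 + 371)/(-499 + 1/131) = 202/(-65368/131) = 202*(-131/65368) = -13231/32684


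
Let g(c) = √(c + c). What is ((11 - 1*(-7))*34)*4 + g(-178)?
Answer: 2448 + 2*I*√89 ≈ 2448.0 + 18.868*I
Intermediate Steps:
g(c) = √2*√c (g(c) = √(2*c) = √2*√c)
((11 - 1*(-7))*34)*4 + g(-178) = ((11 - 1*(-7))*34)*4 + √2*√(-178) = ((11 + 7)*34)*4 + √2*(I*√178) = (18*34)*4 + 2*I*√89 = 612*4 + 2*I*√89 = 2448 + 2*I*√89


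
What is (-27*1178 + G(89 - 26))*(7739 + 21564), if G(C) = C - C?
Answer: -932011218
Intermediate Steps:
G(C) = 0
(-27*1178 + G(89 - 26))*(7739 + 21564) = (-27*1178 + 0)*(7739 + 21564) = (-31806 + 0)*29303 = -31806*29303 = -932011218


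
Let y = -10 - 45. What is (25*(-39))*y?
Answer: 53625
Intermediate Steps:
y = -55
(25*(-39))*y = (25*(-39))*(-55) = -975*(-55) = 53625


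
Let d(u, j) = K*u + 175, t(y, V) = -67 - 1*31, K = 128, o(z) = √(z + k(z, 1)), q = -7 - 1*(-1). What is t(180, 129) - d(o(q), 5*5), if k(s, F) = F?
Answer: -273 - 128*I*√5 ≈ -273.0 - 286.22*I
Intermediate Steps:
q = -6 (q = -7 + 1 = -6)
o(z) = √(1 + z) (o(z) = √(z + 1) = √(1 + z))
t(y, V) = -98 (t(y, V) = -67 - 31 = -98)
d(u, j) = 175 + 128*u (d(u, j) = 128*u + 175 = 175 + 128*u)
t(180, 129) - d(o(q), 5*5) = -98 - (175 + 128*√(1 - 6)) = -98 - (175 + 128*√(-5)) = -98 - (175 + 128*(I*√5)) = -98 - (175 + 128*I*√5) = -98 + (-175 - 128*I*√5) = -273 - 128*I*√5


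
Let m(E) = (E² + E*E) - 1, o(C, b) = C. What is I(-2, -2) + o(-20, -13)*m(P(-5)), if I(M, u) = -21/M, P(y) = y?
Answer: -1939/2 ≈ -969.50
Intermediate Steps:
m(E) = -1 + 2*E² (m(E) = (E² + E²) - 1 = 2*E² - 1 = -1 + 2*E²)
I(-2, -2) + o(-20, -13)*m(P(-5)) = -21/(-2) - 20*(-1 + 2*(-5)²) = -21*(-½) - 20*(-1 + 2*25) = 21/2 - 20*(-1 + 50) = 21/2 - 20*49 = 21/2 - 980 = -1939/2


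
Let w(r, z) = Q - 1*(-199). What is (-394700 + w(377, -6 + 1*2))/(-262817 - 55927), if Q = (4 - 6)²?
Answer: 2307/1864 ≈ 1.2377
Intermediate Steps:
Q = 4 (Q = (-2)² = 4)
w(r, z) = 203 (w(r, z) = 4 - 1*(-199) = 4 + 199 = 203)
(-394700 + w(377, -6 + 1*2))/(-262817 - 55927) = (-394700 + 203)/(-262817 - 55927) = -394497/(-318744) = -394497*(-1/318744) = 2307/1864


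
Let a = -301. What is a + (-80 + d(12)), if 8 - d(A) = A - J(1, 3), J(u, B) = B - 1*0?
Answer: -382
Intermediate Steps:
J(u, B) = B (J(u, B) = B + 0 = B)
d(A) = 11 - A (d(A) = 8 - (A - 1*3) = 8 - (A - 3) = 8 - (-3 + A) = 8 + (3 - A) = 11 - A)
a + (-80 + d(12)) = -301 + (-80 + (11 - 1*12)) = -301 + (-80 + (11 - 12)) = -301 + (-80 - 1) = -301 - 81 = -382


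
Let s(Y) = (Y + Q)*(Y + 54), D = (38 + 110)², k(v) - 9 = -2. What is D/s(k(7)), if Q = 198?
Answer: 21904/12505 ≈ 1.7516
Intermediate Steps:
k(v) = 7 (k(v) = 9 - 2 = 7)
D = 21904 (D = 148² = 21904)
s(Y) = (54 + Y)*(198 + Y) (s(Y) = (Y + 198)*(Y + 54) = (198 + Y)*(54 + Y) = (54 + Y)*(198 + Y))
D/s(k(7)) = 21904/(10692 + 7² + 252*7) = 21904/(10692 + 49 + 1764) = 21904/12505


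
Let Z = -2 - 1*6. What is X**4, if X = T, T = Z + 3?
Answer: 625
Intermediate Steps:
Z = -8 (Z = -2 - 6 = -8)
T = -5 (T = -8 + 3 = -5)
X = -5
X**4 = (-5)**4 = 625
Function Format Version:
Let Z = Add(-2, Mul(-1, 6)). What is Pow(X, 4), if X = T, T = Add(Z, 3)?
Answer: 625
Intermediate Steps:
Z = -8 (Z = Add(-2, -6) = -8)
T = -5 (T = Add(-8, 3) = -5)
X = -5
Pow(X, 4) = Pow(-5, 4) = 625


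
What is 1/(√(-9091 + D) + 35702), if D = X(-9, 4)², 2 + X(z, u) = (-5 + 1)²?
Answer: 35702/1274641699 - I*√8895/1274641699 ≈ 2.8009e-5 - 7.3992e-8*I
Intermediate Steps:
X(z, u) = 14 (X(z, u) = -2 + (-5 + 1)² = -2 + (-4)² = -2 + 16 = 14)
D = 196 (D = 14² = 196)
1/(√(-9091 + D) + 35702) = 1/(√(-9091 + 196) + 35702) = 1/(√(-8895) + 35702) = 1/(I*√8895 + 35702) = 1/(35702 + I*√8895)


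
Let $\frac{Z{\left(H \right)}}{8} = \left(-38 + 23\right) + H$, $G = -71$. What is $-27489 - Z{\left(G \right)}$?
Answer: $-26801$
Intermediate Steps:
$Z{\left(H \right)} = -120 + 8 H$ ($Z{\left(H \right)} = 8 \left(\left(-38 + 23\right) + H\right) = 8 \left(-15 + H\right) = -120 + 8 H$)
$-27489 - Z{\left(G \right)} = -27489 - \left(-120 + 8 \left(-71\right)\right) = -27489 - \left(-120 - 568\right) = -27489 - -688 = -27489 + 688 = -26801$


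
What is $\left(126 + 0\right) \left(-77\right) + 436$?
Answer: $-9266$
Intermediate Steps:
$\left(126 + 0\right) \left(-77\right) + 436 = 126 \left(-77\right) + 436 = -9702 + 436 = -9266$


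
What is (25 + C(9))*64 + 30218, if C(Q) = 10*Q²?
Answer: 83658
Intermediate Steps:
(25 + C(9))*64 + 30218 = (25 + 10*9²)*64 + 30218 = (25 + 10*81)*64 + 30218 = (25 + 810)*64 + 30218 = 835*64 + 30218 = 53440 + 30218 = 83658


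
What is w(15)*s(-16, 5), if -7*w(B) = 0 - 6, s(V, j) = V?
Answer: -96/7 ≈ -13.714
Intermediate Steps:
w(B) = 6/7 (w(B) = -(0 - 6)/7 = -1/7*(-6) = 6/7)
w(15)*s(-16, 5) = (6/7)*(-16) = -96/7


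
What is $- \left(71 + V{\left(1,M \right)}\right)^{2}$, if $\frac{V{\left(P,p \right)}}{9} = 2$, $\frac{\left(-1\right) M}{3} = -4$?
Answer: $-7921$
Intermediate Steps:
$M = 12$ ($M = \left(-3\right) \left(-4\right) = 12$)
$V{\left(P,p \right)} = 18$ ($V{\left(P,p \right)} = 9 \cdot 2 = 18$)
$- \left(71 + V{\left(1,M \right)}\right)^{2} = - \left(71 + 18\right)^{2} = - 89^{2} = \left(-1\right) 7921 = -7921$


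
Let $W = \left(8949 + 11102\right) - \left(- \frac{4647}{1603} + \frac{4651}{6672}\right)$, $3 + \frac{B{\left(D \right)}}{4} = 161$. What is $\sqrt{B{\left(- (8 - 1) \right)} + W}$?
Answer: $\frac{\sqrt{147883220723505309}}{2673804} \approx 143.82$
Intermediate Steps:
$B{\left(D \right)} = 632$ ($B{\left(D \right)} = -12 + 4 \cdot 161 = -12 + 644 = 632$)
$W = \frac{214473325247}{10695216}$ ($W = 20051 - - \frac{23549231}{10695216} = 20051 + \left(- \frac{4651}{6672} + \frac{4647}{1603}\right) = 20051 + \frac{23549231}{10695216} = \frac{214473325247}{10695216} \approx 20053.0$)
$\sqrt{B{\left(- (8 - 1) \right)} + W} = \sqrt{632 + \frac{214473325247}{10695216}} = \sqrt{\frac{221232701759}{10695216}} = \frac{\sqrt{147883220723505309}}{2673804}$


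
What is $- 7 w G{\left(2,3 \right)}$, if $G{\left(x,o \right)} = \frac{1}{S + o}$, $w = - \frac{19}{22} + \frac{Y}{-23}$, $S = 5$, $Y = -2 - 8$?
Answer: $\frac{1519}{4048} \approx 0.37525$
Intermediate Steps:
$Y = -10$
$w = - \frac{217}{506}$ ($w = - \frac{19}{22} - \frac{10}{-23} = \left(-19\right) \frac{1}{22} - - \frac{10}{23} = - \frac{19}{22} + \frac{10}{23} = - \frac{217}{506} \approx -0.42885$)
$G{\left(x,o \right)} = \frac{1}{5 + o}$
$- 7 w G{\left(2,3 \right)} = \frac{\left(-7\right) \left(- \frac{217}{506}\right)}{5 + 3} = \frac{1519}{506 \cdot 8} = \frac{1519}{506} \cdot \frac{1}{8} = \frac{1519}{4048}$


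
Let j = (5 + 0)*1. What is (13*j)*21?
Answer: 1365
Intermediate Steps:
j = 5 (j = 5*1 = 5)
(13*j)*21 = (13*5)*21 = 65*21 = 1365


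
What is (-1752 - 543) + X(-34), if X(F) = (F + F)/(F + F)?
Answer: -2294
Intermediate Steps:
X(F) = 1 (X(F) = (2*F)/((2*F)) = (2*F)*(1/(2*F)) = 1)
(-1752 - 543) + X(-34) = (-1752 - 543) + 1 = -2295 + 1 = -2294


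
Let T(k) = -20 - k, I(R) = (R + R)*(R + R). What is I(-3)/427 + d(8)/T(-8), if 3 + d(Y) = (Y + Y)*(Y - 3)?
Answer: -32447/5124 ≈ -6.3324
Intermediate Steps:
I(R) = 4*R² (I(R) = (2*R)*(2*R) = 4*R²)
d(Y) = -3 + 2*Y*(-3 + Y) (d(Y) = -3 + (Y + Y)*(Y - 3) = -3 + (2*Y)*(-3 + Y) = -3 + 2*Y*(-3 + Y))
I(-3)/427 + d(8)/T(-8) = (4*(-3)²)/427 + (-3 - 6*8 + 2*8²)/(-20 - 1*(-8)) = (4*9)*(1/427) + (-3 - 48 + 2*64)/(-20 + 8) = 36*(1/427) + (-3 - 48 + 128)/(-12) = 36/427 + 77*(-1/12) = 36/427 - 77/12 = -32447/5124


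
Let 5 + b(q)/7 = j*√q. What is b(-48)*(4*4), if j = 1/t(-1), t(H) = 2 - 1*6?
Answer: -560 - 112*I*√3 ≈ -560.0 - 193.99*I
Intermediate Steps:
t(H) = -4 (t(H) = 2 - 6 = -4)
j = -¼ (j = 1/(-4) = -¼ ≈ -0.25000)
b(q) = -35 - 7*√q/4 (b(q) = -35 + 7*(-√q/4) = -35 - 7*√q/4)
b(-48)*(4*4) = (-35 - 7*I*√3)*(4*4) = (-35 - 7*I*√3)*16 = -560 - 112*I*√3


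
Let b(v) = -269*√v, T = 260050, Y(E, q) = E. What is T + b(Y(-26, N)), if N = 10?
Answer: 260050 - 269*I*√26 ≈ 2.6005e+5 - 1371.6*I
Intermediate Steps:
T + b(Y(-26, N)) = 260050 - 269*I*√26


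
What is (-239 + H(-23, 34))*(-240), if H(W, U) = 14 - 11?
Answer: 56640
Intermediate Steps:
H(W, U) = 3
(-239 + H(-23, 34))*(-240) = (-239 + 3)*(-240) = -236*(-240) = 56640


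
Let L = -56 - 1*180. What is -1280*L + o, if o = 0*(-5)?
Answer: 302080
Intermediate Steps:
o = 0
L = -236 (L = -56 - 180 = -236)
-1280*L + o = -1280*(-236) + 0 = 302080 + 0 = 302080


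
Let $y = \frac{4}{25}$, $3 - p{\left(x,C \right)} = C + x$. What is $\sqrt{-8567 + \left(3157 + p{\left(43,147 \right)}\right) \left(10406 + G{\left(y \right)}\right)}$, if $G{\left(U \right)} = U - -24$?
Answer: $\frac{\sqrt{774225205}}{5} \approx 5565.0$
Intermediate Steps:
$p{\left(x,C \right)} = 3 - C - x$ ($p{\left(x,C \right)} = 3 - \left(C + x\right) = 3 - C - x$)
$y = \frac{4}{25}$ ($y = 4 \cdot \frac{1}{25} = \frac{4}{25} \approx 0.16$)
$G{\left(U \right)} = 24 + U$ ($G{\left(U \right)} = U + 24 = 24 + U$)
$\sqrt{-8567 + \left(3157 + p{\left(43,147 \right)}\right) \left(10406 + G{\left(y \right)}\right)} = \sqrt{-8567 + \left(3157 - 187\right) \left(10406 + \left(24 + \frac{4}{25}\right)\right)} = \sqrt{-8567 + \left(3157 - 187\right) \left(10406 + \frac{604}{25}\right)} = \sqrt{-8567 + \left(3157 - 187\right) \frac{260754}{25}} = \sqrt{-8567 + 2970 \cdot \frac{260754}{25}} = \sqrt{-8567 + \frac{154887876}{5}} = \sqrt{\frac{154845041}{5}} = \frac{\sqrt{774225205}}{5}$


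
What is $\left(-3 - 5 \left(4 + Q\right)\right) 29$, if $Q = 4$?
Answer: $-1247$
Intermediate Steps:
$\left(-3 - 5 \left(4 + Q\right)\right) 29 = \left(-3 - 5 \left(4 + 4\right)\right) 29 = \left(-3 - 40\right) 29 = \left(-43\right) 29 = -1247$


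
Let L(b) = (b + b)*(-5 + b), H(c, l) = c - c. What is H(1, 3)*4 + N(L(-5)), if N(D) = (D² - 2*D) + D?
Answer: 9900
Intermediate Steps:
H(c, l) = 0
L(b) = 2*b*(-5 + b) (L(b) = (2*b)*(-5 + b) = 2*b*(-5 + b))
N(D) = D² - D
H(1, 3)*4 + N(L(-5)) = 0*4 + (2*(-5)*(-5 - 5))*(-1 + 2*(-5)*(-5 - 5)) = 0 + (2*(-5)*(-10))*(-1 + 2*(-5)*(-10)) = 0 + 100*(-1 + 100) = 0 + 100*99 = 0 + 9900 = 9900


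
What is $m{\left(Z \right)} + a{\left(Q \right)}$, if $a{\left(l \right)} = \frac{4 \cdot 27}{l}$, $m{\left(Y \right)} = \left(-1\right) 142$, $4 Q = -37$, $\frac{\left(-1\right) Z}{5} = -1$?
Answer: $- \frac{5686}{37} \approx -153.68$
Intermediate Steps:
$Z = 5$ ($Z = \left(-5\right) \left(-1\right) = 5$)
$Q = - \frac{37}{4}$ ($Q = \frac{1}{4} \left(-37\right) = - \frac{37}{4} \approx -9.25$)
$m{\left(Y \right)} = -142$
$a{\left(l \right)} = \frac{108}{l}$
$m{\left(Z \right)} + a{\left(Q \right)} = -142 + \frac{108}{- \frac{37}{4}} = -142 + 108 \left(- \frac{4}{37}\right) = -142 - \frac{432}{37} = - \frac{5686}{37}$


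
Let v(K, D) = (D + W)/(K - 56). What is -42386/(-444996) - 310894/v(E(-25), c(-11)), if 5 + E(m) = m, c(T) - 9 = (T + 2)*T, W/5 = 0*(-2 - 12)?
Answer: 165247375141/667494 ≈ 2.4756e+5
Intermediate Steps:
W = 0 (W = 5*(0*(-2 - 12)) = 5*(0*(-14)) = 5*0 = 0)
c(T) = 9 + T*(2 + T) (c(T) = 9 + (T + 2)*T = 9 + (2 + T)*T = 9 + T*(2 + T))
E(m) = -5 + m
v(K, D) = D/(-56 + K) (v(K, D) = (D + 0)/(K - 56) = D/(-56 + K))
-42386/(-444996) - 310894/v(E(-25), c(-11)) = -42386/(-444996) - 310894*(-56 + (-5 - 25))/(9 + (-11)² + 2*(-11)) = -42386*(-1/444996) - 310894*(-56 - 30)/(9 + 121 - 22) = 21193/222498 - 310894/(108/(-86)) = 21193/222498 - 310894/(108*(-1/86)) = 21193/222498 - 310894/(-54/43) = 21193/222498 - 310894*(-43/54) = 21193/222498 + 6684221/27 = 165247375141/667494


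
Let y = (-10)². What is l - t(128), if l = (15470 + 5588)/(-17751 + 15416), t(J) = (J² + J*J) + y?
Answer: -76767838/2335 ≈ -32877.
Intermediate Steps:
y = 100
t(J) = 100 + 2*J² (t(J) = (J² + J*J) + 100 = (J² + J²) + 100 = 2*J² + 100 = 100 + 2*J²)
l = -21058/2335 (l = 21058/(-2335) = 21058*(-1/2335) = -21058/2335 ≈ -9.0184)
l - t(128) = -21058/2335 - (100 + 2*128²) = -21058/2335 - (100 + 2*16384) = -21058/2335 - (100 + 32768) = -21058/2335 - 1*32868 = -21058/2335 - 32868 = -76767838/2335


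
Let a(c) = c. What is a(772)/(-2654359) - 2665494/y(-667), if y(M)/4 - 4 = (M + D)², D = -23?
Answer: -3538324098749/2527501874672 ≈ -1.3999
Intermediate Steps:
y(M) = 16 + 4*(-23 + M)² (y(M) = 16 + 4*(M - 23)² = 16 + 4*(-23 + M)²)
a(772)/(-2654359) - 2665494/y(-667) = 772/(-2654359) - 2665494/(16 + 4*(-23 - 667)²) = 772*(-1/2654359) - 2665494/(16 + 4*(-690)²) = -772/2654359 - 2665494/(16 + 4*476100) = -772/2654359 - 2665494/(16 + 1904400) = -772/2654359 - 2665494/1904416 = -772/2654359 - 2665494*1/1904416 = -772/2654359 - 1332747/952208 = -3538324098749/2527501874672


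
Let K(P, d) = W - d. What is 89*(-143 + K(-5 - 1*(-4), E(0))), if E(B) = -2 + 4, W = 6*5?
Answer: -10235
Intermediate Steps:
W = 30
E(B) = 2
K(P, d) = 30 - d
89*(-143 + K(-5 - 1*(-4), E(0))) = 89*(-143 + (30 - 1*2)) = 89*(-143 + (30 - 2)) = 89*(-143 + 28) = 89*(-115) = -10235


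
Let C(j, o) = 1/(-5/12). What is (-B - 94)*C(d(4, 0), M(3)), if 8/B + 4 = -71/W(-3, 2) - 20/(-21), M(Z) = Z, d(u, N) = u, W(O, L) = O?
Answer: 98088/433 ≈ 226.53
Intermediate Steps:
C(j, o) = -12/5 (C(j, o) = 1/(-5*1/12) = 1/(-5/12) = -12/5)
B = 168/433 (B = 8/(-4 + (-71/(-3) - 20/(-21))) = 8/(-4 + (-71*(-⅓) - 20*(-1/21))) = 8/(-4 + (71/3 + 20/21)) = 8/(-4 + 517/21) = 8/(433/21) = 8*(21/433) = 168/433 ≈ 0.38799)
(-B - 94)*C(d(4, 0), M(3)) = (-1*168/433 - 94)*(-12/5) = (-168/433 - 94)*(-12/5) = -40870/433*(-12/5) = 98088/433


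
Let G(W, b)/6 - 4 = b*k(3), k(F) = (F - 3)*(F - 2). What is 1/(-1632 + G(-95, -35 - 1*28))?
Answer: -1/1608 ≈ -0.00062189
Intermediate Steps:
k(F) = (-3 + F)*(-2 + F)
G(W, b) = 24 (G(W, b) = 24 + 6*(b*(6 + 3**2 - 5*3)) = 24 + 6*(b*(6 + 9 - 15)) = 24 + 6*(b*0) = 24 + 6*0 = 24 + 0 = 24)
1/(-1632 + G(-95, -35 - 1*28)) = 1/(-1632 + 24) = 1/(-1608) = -1/1608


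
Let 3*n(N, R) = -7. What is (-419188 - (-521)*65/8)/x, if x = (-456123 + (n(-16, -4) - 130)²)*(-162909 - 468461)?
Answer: -29876751/19938654498080 ≈ -1.4984e-6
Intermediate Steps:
n(N, R) = -7/3 (n(N, R) = (⅓)*(-7) = -7/3)
x = 2492331812260/9 (x = (-456123 + (-7/3 - 130)²)*(-162909 - 468461) = (-456123 + (-397/3)²)*(-631370) = (-456123 + 157609/9)*(-631370) = -3947498/9*(-631370) = 2492331812260/9 ≈ 2.7693e+11)
(-419188 - (-521)*65/8)/x = (-419188 - (-521)*65/8)/(2492331812260/9) = (-419188 - (-521)*65*(⅛))*(9/2492331812260) = (-419188 - (-521)*65/8)*(9/2492331812260) = (-419188 - 1*(-33865/8))*(9/2492331812260) = (-419188 + 33865/8)*(9/2492331812260) = -3319639/8*9/2492331812260 = -29876751/19938654498080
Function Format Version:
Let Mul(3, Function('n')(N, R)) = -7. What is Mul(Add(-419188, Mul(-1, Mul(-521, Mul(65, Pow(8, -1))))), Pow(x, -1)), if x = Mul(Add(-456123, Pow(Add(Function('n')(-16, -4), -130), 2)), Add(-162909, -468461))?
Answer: Rational(-29876751, 19938654498080) ≈ -1.4984e-6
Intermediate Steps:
Function('n')(N, R) = Rational(-7, 3) (Function('n')(N, R) = Mul(Rational(1, 3), -7) = Rational(-7, 3))
x = Rational(2492331812260, 9) (x = Mul(Add(-456123, Pow(Add(Rational(-7, 3), -130), 2)), Add(-162909, -468461)) = Mul(Add(-456123, Pow(Rational(-397, 3), 2)), -631370) = Mul(Add(-456123, Rational(157609, 9)), -631370) = Mul(Rational(-3947498, 9), -631370) = Rational(2492331812260, 9) ≈ 2.7693e+11)
Mul(Add(-419188, Mul(-1, Mul(-521, Mul(65, Pow(8, -1))))), Pow(x, -1)) = Mul(Add(-419188, Mul(-1, Mul(-521, Mul(65, Pow(8, -1))))), Pow(Rational(2492331812260, 9), -1)) = Mul(Add(-419188, Mul(-1, Mul(-521, Mul(65, Rational(1, 8))))), Rational(9, 2492331812260)) = Mul(Add(-419188, Mul(-1, Mul(-521, Rational(65, 8)))), Rational(9, 2492331812260)) = Mul(Add(-419188, Mul(-1, Rational(-33865, 8))), Rational(9, 2492331812260)) = Mul(Add(-419188, Rational(33865, 8)), Rational(9, 2492331812260)) = Mul(Rational(-3319639, 8), Rational(9, 2492331812260)) = Rational(-29876751, 19938654498080)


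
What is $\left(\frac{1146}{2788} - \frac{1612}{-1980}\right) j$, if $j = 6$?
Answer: $\frac{845417}{115005} \approx 7.3511$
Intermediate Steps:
$\left(\frac{1146}{2788} - \frac{1612}{-1980}\right) j = \left(\frac{1146}{2788} - \frac{1612}{-1980}\right) 6 = \left(1146 \cdot \frac{1}{2788} - - \frac{403}{495}\right) 6 = \left(\frac{573}{1394} + \frac{403}{495}\right) 6 = \frac{845417}{690030} \cdot 6 = \frac{845417}{115005}$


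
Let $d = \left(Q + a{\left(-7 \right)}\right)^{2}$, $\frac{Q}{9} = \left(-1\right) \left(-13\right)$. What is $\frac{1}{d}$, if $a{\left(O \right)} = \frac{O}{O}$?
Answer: $\frac{1}{13924} \approx 7.1818 \cdot 10^{-5}$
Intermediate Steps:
$Q = 117$ ($Q = 9 \left(\left(-1\right) \left(-13\right)\right) = 9 \cdot 13 = 117$)
$a{\left(O \right)} = 1$
$d = 13924$ ($d = \left(117 + 1\right)^{2} = 118^{2} = 13924$)
$\frac{1}{d} = \frac{1}{13924}$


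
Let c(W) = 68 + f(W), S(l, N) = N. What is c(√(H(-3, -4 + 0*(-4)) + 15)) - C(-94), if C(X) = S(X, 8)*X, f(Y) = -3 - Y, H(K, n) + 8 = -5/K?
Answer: 817 - √78/3 ≈ 814.06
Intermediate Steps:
H(K, n) = -8 - 5/K
C(X) = 8*X
c(W) = 65 - W (c(W) = 68 + (-3 - W) = 65 - W)
c(√(H(-3, -4 + 0*(-4)) + 15)) - C(-94) = (65 - √((-8 - 5/(-3)) + 15)) - 8*(-94) = (65 - √((-8 - 5*(-⅓)) + 15)) - 1*(-752) = (65 - √((-8 + 5/3) + 15)) + 752 = (65 - √(-19/3 + 15)) + 752 = (65 - √(26/3)) + 752 = (65 - √78/3) + 752 = 817 - √78/3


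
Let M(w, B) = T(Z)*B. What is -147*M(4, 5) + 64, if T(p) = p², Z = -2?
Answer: -2876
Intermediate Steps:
M(w, B) = 4*B (M(w, B) = (-2)²*B = 4*B)
-147*M(4, 5) + 64 = -588*5 + 64 = -147*20 + 64 = -2940 + 64 = -2876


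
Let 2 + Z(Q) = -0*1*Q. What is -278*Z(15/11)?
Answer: 556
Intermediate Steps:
Z(Q) = -2 (Z(Q) = -2 - 0*1*Q = -2 - 0*Q = -2 - 1*0 = -2 + 0 = -2)
-278*Z(15/11) = -278*(-2) = 556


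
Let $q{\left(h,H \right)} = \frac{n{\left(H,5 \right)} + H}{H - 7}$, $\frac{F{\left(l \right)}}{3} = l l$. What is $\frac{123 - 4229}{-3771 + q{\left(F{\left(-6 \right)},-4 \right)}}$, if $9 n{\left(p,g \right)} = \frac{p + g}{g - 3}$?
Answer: $\frac{812988}{746587} \approx 1.0889$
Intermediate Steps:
$F{\left(l \right)} = 3 l^{2}$ ($F{\left(l \right)} = 3 l l = 3 l^{2}$)
$n{\left(p,g \right)} = \frac{g + p}{9 \left(-3 + g\right)}$ ($n{\left(p,g \right)} = \frac{\left(p + g\right) \frac{1}{g - 3}}{9} = \frac{\left(g + p\right) \frac{1}{-3 + g}}{9} = \frac{\frac{1}{-3 + g} \left(g + p\right)}{9} = \frac{g + p}{9 \left(-3 + g\right)}$)
$q{\left(h,H \right)} = \frac{\frac{5}{18} + \frac{19 H}{18}}{-7 + H}$ ($q{\left(h,H \right)} = \frac{\frac{5 + H}{9 \left(-3 + 5\right)} + H}{H - 7} = \frac{\frac{5 + H}{9 \cdot 2} + H}{-7 + H} = \frac{\frac{1}{9} \cdot \frac{1}{2} \left(5 + H\right) + H}{-7 + H} = \frac{\left(\frac{5}{18} + \frac{H}{18}\right) + H}{-7 + H} = \frac{\frac{5}{18} + \frac{19 H}{18}}{-7 + H}$)
$\frac{123 - 4229}{-3771 + q{\left(F{\left(-6 \right)},-4 \right)}} = \frac{123 - 4229}{-3771 + \frac{5 + 19 \left(-4\right)}{18 \left(-7 - 4\right)}} = - \frac{4106}{-3771 + \frac{5 - 76}{18 \left(-11\right)}} = - \frac{4106}{-3771 + \frac{1}{18} \left(- \frac{1}{11}\right) \left(-71\right)} = - \frac{4106}{-3771 + \frac{71}{198}} = - \frac{4106}{- \frac{746587}{198}} = \left(-4106\right) \left(- \frac{198}{746587}\right) = \frac{812988}{746587}$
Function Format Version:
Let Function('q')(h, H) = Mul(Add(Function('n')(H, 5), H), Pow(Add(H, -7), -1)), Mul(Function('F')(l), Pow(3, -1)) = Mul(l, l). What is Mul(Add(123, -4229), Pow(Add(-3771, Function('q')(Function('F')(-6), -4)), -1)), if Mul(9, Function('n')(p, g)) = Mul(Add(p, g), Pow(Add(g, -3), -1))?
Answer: Rational(812988, 746587) ≈ 1.0889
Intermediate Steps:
Function('F')(l) = Mul(3, Pow(l, 2)) (Function('F')(l) = Mul(3, Mul(l, l)) = Mul(3, Pow(l, 2)))
Function('n')(p, g) = Mul(Rational(1, 9), Pow(Add(-3, g), -1), Add(g, p)) (Function('n')(p, g) = Mul(Rational(1, 9), Mul(Add(p, g), Pow(Add(g, -3), -1))) = Mul(Rational(1, 9), Mul(Add(g, p), Pow(Add(-3, g), -1))) = Mul(Rational(1, 9), Mul(Pow(Add(-3, g), -1), Add(g, p))) = Mul(Rational(1, 9), Pow(Add(-3, g), -1), Add(g, p)))
Function('q')(h, H) = Mul(Pow(Add(-7, H), -1), Add(Rational(5, 18), Mul(Rational(19, 18), H))) (Function('q')(h, H) = Mul(Add(Mul(Rational(1, 9), Pow(Add(-3, 5), -1), Add(5, H)), H), Pow(Add(H, -7), -1)) = Mul(Add(Mul(Rational(1, 9), Pow(2, -1), Add(5, H)), H), Pow(Add(-7, H), -1)) = Mul(Add(Mul(Rational(1, 9), Rational(1, 2), Add(5, H)), H), Pow(Add(-7, H), -1)) = Mul(Add(Add(Rational(5, 18), Mul(Rational(1, 18), H)), H), Pow(Add(-7, H), -1)) = Mul(Add(Rational(5, 18), Mul(Rational(19, 18), H)), Pow(Add(-7, H), -1)) = Mul(Pow(Add(-7, H), -1), Add(Rational(5, 18), Mul(Rational(19, 18), H))))
Mul(Add(123, -4229), Pow(Add(-3771, Function('q')(Function('F')(-6), -4)), -1)) = Mul(Add(123, -4229), Pow(Add(-3771, Mul(Rational(1, 18), Pow(Add(-7, -4), -1), Add(5, Mul(19, -4)))), -1)) = Mul(-4106, Pow(Add(-3771, Mul(Rational(1, 18), Pow(-11, -1), Add(5, -76))), -1)) = Mul(-4106, Pow(Add(-3771, Mul(Rational(1, 18), Rational(-1, 11), -71)), -1)) = Mul(-4106, Pow(Add(-3771, Rational(71, 198)), -1)) = Mul(-4106, Pow(Rational(-746587, 198), -1)) = Mul(-4106, Rational(-198, 746587)) = Rational(812988, 746587)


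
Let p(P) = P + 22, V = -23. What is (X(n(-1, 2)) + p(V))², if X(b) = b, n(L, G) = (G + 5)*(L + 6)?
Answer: 1156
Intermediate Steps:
n(L, G) = (5 + G)*(6 + L)
p(P) = 22 + P
(X(n(-1, 2)) + p(V))² = ((30 + 5*(-1) + 6*2 + 2*(-1)) + (22 - 23))² = ((30 - 5 + 12 - 2) - 1)² = (35 - 1)² = 34² = 1156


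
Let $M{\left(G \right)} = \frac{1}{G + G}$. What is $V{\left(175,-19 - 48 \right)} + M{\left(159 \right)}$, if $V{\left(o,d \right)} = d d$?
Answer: $\frac{1427503}{318} \approx 4489.0$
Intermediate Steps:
$V{\left(o,d \right)} = d^{2}$
$M{\left(G \right)} = \frac{1}{2 G}$
$V{\left(175,-19 - 48 \right)} + M{\left(159 \right)} = \left(-19 - 48\right)^{2} + \frac{1}{2 \cdot 159} = \left(-67\right)^{2} + \frac{1}{2} \cdot \frac{1}{159} = 4489 + \frac{1}{318} = \frac{1427503}{318}$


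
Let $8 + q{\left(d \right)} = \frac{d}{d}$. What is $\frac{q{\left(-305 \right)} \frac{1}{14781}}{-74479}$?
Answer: $\frac{7}{1100874099} \approx 6.3586 \cdot 10^{-9}$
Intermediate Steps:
$q{\left(d \right)} = -7$ ($q{\left(d \right)} = -8 + \frac{d}{d} = -8 + 1 = -7$)
$\frac{q{\left(-305 \right)} \frac{1}{14781}}{-74479} = \frac{\left(-7\right) \frac{1}{14781}}{-74479} = \left(-7\right) \frac{1}{14781} \left(- \frac{1}{74479}\right) = \left(- \frac{7}{14781}\right) \left(- \frac{1}{74479}\right) = \frac{7}{1100874099}$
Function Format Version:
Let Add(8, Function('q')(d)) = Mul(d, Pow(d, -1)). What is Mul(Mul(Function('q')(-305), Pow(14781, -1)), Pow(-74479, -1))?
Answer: Rational(7, 1100874099) ≈ 6.3586e-9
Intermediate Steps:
Function('q')(d) = -7 (Function('q')(d) = Add(-8, Mul(d, Pow(d, -1))) = Add(-8, 1) = -7)
Mul(Mul(Function('q')(-305), Pow(14781, -1)), Pow(-74479, -1)) = Mul(Mul(-7, Pow(14781, -1)), Pow(-74479, -1)) = Mul(Mul(-7, Rational(1, 14781)), Rational(-1, 74479)) = Mul(Rational(-7, 14781), Rational(-1, 74479)) = Rational(7, 1100874099)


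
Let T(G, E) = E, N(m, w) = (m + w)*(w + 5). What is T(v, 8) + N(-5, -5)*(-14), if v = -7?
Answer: 8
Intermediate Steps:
N(m, w) = (5 + w)*(m + w) (N(m, w) = (m + w)*(5 + w) = (5 + w)*(m + w))
T(v, 8) + N(-5, -5)*(-14) = 8 + ((-5)² + 5*(-5) + 5*(-5) - 5*(-5))*(-14) = 8 + (25 - 25 - 25 + 25)*(-14) = 8 + 0*(-14) = 8 + 0 = 8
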